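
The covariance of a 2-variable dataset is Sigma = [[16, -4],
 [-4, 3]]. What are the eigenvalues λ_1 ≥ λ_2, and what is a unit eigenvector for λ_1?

Step 1 — characteristic polynomial of 2×2 Sigma:
  det(Sigma - λI) = λ² - trace · λ + det = 0.
  trace = 16 + 3 = 19, det = 16·3 - (-4)² = 32.
Step 2 — discriminant:
  Δ = trace² - 4·det = 361 - 128 = 233.
Step 3 — eigenvalues:
  λ = (trace ± √Δ)/2 = (19 ± 15.2643)/2,
  λ_1 = 17.1322,  λ_2 = 1.8678.

Step 4 — unit eigenvector for λ_1: solve (Sigma - λ_1 I)v = 0. First row:
  (16 - 17.1322)·v_x + (-4)·v_y = 0, i.e. (-1.1322)·v_x + (-4)·v_y = 0,
  so v ∝ (b, λ_1 - a) = (-4, 1.1322); multiply by -1 so the first entry is positive: u = (4, -1.1322).
  ||u|| = √((4)² + (-1.1322)²) = √(17.2818) ≈ 4.1571,
  v_1 = u/||u|| ≈ (0.9622, -0.2723) (||v_1|| = 1).

λ_1 = 17.1322,  λ_2 = 1.8678;  v_1 ≈ (0.9622, -0.2723)


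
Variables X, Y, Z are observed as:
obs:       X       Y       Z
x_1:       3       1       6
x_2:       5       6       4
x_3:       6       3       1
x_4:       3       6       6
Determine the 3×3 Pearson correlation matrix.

Step 1 — column means:
  mean(X) = (3 + 5 + 6 + 3) / 4 = 17/4 = 4.25
  mean(Y) = (1 + 6 + 3 + 6) / 4 = 16/4 = 4
  mean(Z) = (6 + 4 + 1 + 6) / 4 = 17/4 = 4.25

Step 2 — sample variances and covariances s[i,j] = (1/(n-1)) · Σ_k (x_{k,i} - mean_i) · (x_{k,j} - mean_j), with n-1 = 3:
  s[X,X] = ((-1.25)·(-1.25) + (0.75)·(0.75) + (1.75)·(1.75) + (-1.25)·(-1.25)) / 3 = 6.75/3 = 2.25
  s[X,Y] = ((-1.25)·(-3) + (0.75)·(2) + (1.75)·(-1) + (-1.25)·(2)) / 3 = 1/3 = 0.3333
  s[X,Z] = ((-1.25)·(1.75) + (0.75)·(-0.25) + (1.75)·(-3.25) + (-1.25)·(1.75)) / 3 = -10.25/3 = -3.4167
  s[Y,Y] = ((-3)·(-3) + (2)·(2) + (-1)·(-1) + (2)·(2)) / 3 = 18/3 = 6
  s[Y,Z] = ((-3)·(1.75) + (2)·(-0.25) + (-1)·(-3.25) + (2)·(1.75)) / 3 = 1/3 = 0.3333
  s[Z,Z] = ((1.75)·(1.75) + (-0.25)·(-0.25) + (-3.25)·(-3.25) + (1.75)·(1.75)) / 3 = 16.75/3 = 5.5833
  Sample standard deviations s_i = √(s[i,i]):
  s(X) = √(2.25) = 1.5
  s(Y) = √(6) = 2.4495
  s(Z) = √(5.5833) = 2.3629

Step 3 — r_{ij} = s_{ij} / (s_i · s_j):
  r[X,X] = 1 (diagonal).
  r[X,Y] = 0.3333 / (1.5 · 2.4495) = 0.3333 / 3.6742 = 0.0907
  r[X,Z] = -3.4167 / (1.5 · 2.3629) = -3.4167 / 3.5444 = -0.964
  r[Y,Y] = 1 (diagonal).
  r[Y,Z] = 0.3333 / (2.4495 · 2.3629) = 0.3333 / 5.7879 = 0.0576
  r[Z,Z] = 1 (diagonal).

R is symmetric with unit diagonal. Assembling:

R = [[1, 0.0907, -0.964],
 [0.0907, 1, 0.0576],
 [-0.964, 0.0576, 1]]


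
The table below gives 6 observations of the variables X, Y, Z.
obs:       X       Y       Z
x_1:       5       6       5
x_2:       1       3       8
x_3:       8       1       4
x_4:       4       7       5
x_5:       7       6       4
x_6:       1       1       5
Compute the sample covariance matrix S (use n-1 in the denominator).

Step 1 — column means:
  mean(X) = (5 + 1 + 8 + 4 + 7 + 1) / 6 = 26/6 = 4.3333
  mean(Y) = (6 + 3 + 1 + 7 + 6 + 1) / 6 = 24/6 = 4
  mean(Z) = (5 + 8 + 4 + 5 + 4 + 5) / 6 = 31/6 = 5.1667

Step 2 — sample covariance S[i,j] = (1/(n-1)) · Σ_k (x_{k,i} - mean_i) · (x_{k,j} - mean_j), with n-1 = 5.
  S[X,X] = ((0.6667)·(0.6667) + (-3.3333)·(-3.3333) + (3.6667)·(3.6667) + (-0.3333)·(-0.3333) + (2.6667)·(2.6667) + (-3.3333)·(-3.3333)) / 5 = 43.3333/5 = 8.6667
  S[X,Y] = ((0.6667)·(2) + (-3.3333)·(-1) + (3.6667)·(-3) + (-0.3333)·(3) + (2.6667)·(2) + (-3.3333)·(-3)) / 5 = 8/5 = 1.6
  S[X,Z] = ((0.6667)·(-0.1667) + (-3.3333)·(2.8333) + (3.6667)·(-1.1667) + (-0.3333)·(-0.1667) + (2.6667)·(-1.1667) + (-3.3333)·(-0.1667)) / 5 = -16.3333/5 = -3.2667
  S[Y,Y] = ((2)·(2) + (-1)·(-1) + (-3)·(-3) + (3)·(3) + (2)·(2) + (-3)·(-3)) / 5 = 36/5 = 7.2
  S[Y,Z] = ((2)·(-0.1667) + (-1)·(2.8333) + (-3)·(-1.1667) + (3)·(-0.1667) + (2)·(-1.1667) + (-3)·(-0.1667)) / 5 = -2/5 = -0.4
  S[Z,Z] = ((-0.1667)·(-0.1667) + (2.8333)·(2.8333) + (-1.1667)·(-1.1667) + (-0.1667)·(-0.1667) + (-1.1667)·(-1.1667) + (-0.1667)·(-0.1667)) / 5 = 10.8333/5 = 2.1667

S is symmetric (S[j,i] = S[i,j]). Assembling:

S = [[8.6667, 1.6, -3.2667],
 [1.6, 7.2, -0.4],
 [-3.2667, -0.4, 2.1667]]


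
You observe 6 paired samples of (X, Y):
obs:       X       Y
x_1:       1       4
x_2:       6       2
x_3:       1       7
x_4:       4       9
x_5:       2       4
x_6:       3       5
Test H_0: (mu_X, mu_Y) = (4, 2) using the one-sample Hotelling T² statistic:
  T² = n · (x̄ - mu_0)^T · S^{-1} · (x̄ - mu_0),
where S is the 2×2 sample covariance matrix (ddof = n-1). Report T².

Step 1 — sample mean vector:
  mean(X) = (1 + 6 + 1 + 4 + 2 + 3) / 6 = 17/6 = 2.8333
  mean(Y) = (4 + 2 + 7 + 9 + 4 + 5) / 6 = 31/6 = 5.1667
  x̄ = (2.8333, 5.1667),  deviation x̄ - mu_0 = (2.8333, 5.1667) - (4, 2) = (-1.1667, 3.1667).

Step 2 — sample covariance matrix, S[i,j] = (1/(n-1)) · Σ_k (x_{k,i} - mean_i) · (x_{k,j} - mean_j), divisor n-1 = 5:
  S[X,X] = ((-1.8333)·(-1.8333) + (3.1667)·(3.1667) + (-1.8333)·(-1.8333) + (1.1667)·(1.1667) + (-0.8333)·(-0.8333) + (0.1667)·(0.1667)) / 5 = 18.8333/5 = 3.7667
  S[X,Y] = ((-1.8333)·(-1.1667) + (3.1667)·(-3.1667) + (-1.8333)·(1.8333) + (1.1667)·(3.8333) + (-0.8333)·(-1.1667) + (0.1667)·(-0.1667)) / 5 = -5.8333/5 = -1.1667
  S[Y,Y] = ((-1.1667)·(-1.1667) + (-3.1667)·(-3.1667) + (1.8333)·(1.8333) + (3.8333)·(3.8333) + (-1.1667)·(-1.1667) + (-0.1667)·(-0.1667)) / 5 = 30.8333/5 = 6.1667
  S = [[3.7667, -1.1667],
 [-1.1667, 6.1667]].

Step 3 — invert S. det(S) = 3.7667·6.1667 - (-1.1667)² = 21.8667.
  S^{-1} = (1/det) · [[d, -b], [-b, a]] = [[0.282, 0.0534],
 [0.0534, 0.1723]].

Step 4 — quadratic form (x̄ - mu_0)^T · S^{-1} · (x̄ - mu_0):
  S^{-1} · (x̄ - mu_0) = (-0.1601, 0.4832),
  (x̄ - mu_0)^T · [...] = (-1.1667)·(-0.1601) + (3.1667)·(0.4832) = 1.717.

Step 5 — scale by n: T² = 6 · 1.717 = 10.3018.

T² ≈ 10.3018


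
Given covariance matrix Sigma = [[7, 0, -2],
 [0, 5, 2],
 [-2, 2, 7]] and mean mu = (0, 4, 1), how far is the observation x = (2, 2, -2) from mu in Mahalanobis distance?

Step 1 — centre the observation: (x - mu) = (2, -2, -3).

Step 2 — invert Sigma (cofactor / det for 3×3, or solve directly):
  Sigma^{-1} = [[0.1574, -0.0203, 0.0508],
 [-0.0203, 0.2284, -0.0711],
 [0.0508, -0.0711, 0.1777]].

Step 3 — form the quadratic (x - mu)^T · Sigma^{-1} · (x - mu):
  Sigma^{-1} · (x - mu) = (0.203, -0.2843, -0.2893).
  (x - mu)^T · [Sigma^{-1} · (x - mu)] = (2)·(0.203) + (-2)·(-0.2843) + (-3)·(-0.2893) = 1.8426.

Step 4 — take square root: d = √(1.8426) ≈ 1.3574.

d(x, mu) = √(1.8426) ≈ 1.3574


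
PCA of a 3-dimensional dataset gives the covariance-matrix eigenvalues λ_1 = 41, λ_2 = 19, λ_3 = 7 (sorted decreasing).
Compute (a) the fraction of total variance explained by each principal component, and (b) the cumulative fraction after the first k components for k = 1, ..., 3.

Step 1 — total variance = trace(Sigma) = Σ λ_i = 41 + 19 + 7 = 67.

Step 2 — fraction explained by component i = λ_i / Σ λ:
  PC1: 41/67 = 0.6119
  PC2: 19/67 = 0.2836
  PC3: 7/67 = 0.1045

Step 3 — cumulative fraction after k components = (λ_1 + ... + λ_k) / Σ λ:
  k = 1: 41/67 = 0.6119
  k = 2: (41 + 19)/67 = 60/67 = 0.8955
  k = 3: (41 + 19 + 7)/67 = 67/67 = 1

Summary (fraction, with percent):

explained: PC1 0.6119 (61.19%), PC2 0.2836 (28.36%), PC3 0.1045 (10.45%);  cumulative: 0.6119, 0.8955, 1


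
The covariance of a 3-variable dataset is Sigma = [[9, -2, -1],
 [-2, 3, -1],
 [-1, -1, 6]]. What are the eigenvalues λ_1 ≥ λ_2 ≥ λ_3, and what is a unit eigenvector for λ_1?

Step 1 — characteristic polynomial p(λ) = det(λI - Sigma) = λ³ - tr·λ² + c_1·λ - det, where tr = trace, c_1 = sum of the principal 2×2 minors, det = det(Sigma):
  tr = 9 + 3 + 6 = 18,
  c_1 = (9·3 - (-2)²) + (9·6 - (-1)²) + (3·6 - (-1)²) = 23 + 53 + 17 = 93,
  det = 9·(3·6 - (-1)²) - (-2)·((-2)·6 - (-1)·(-1)) + (-1)·((-2)·(-1) - 3·(-1)) = 9·(17) - (-2)·(-13) + (-1)·(5) = 122.
  So p(λ) = λ³ - 18λ² + 93λ - 122.
Step 2 — look for an integer root (rational root theorem: any rational root is an integer divisor of 122). Testing λ = 2:
  p(2) = 8 - 72 + 186 - 122 = 0  ✓
  Dividing out (λ - 2): p(λ) = (λ - 2)(λ² - 16λ + 61).
Step 3 — remaining eigenvalues from the quadratic λ² - 16λ + 61 = 0:
  Δ = 16² - 4·61 = 256 - 244 = 12,  λ = (16 ± √12)/2 = (16 ± 3.4641)/2 ≈ 9.7321 or 6.2679.
  Sorted: λ_1 = 9.7321,  λ_2 = 6.2679,  λ_3 = 2  (check: sum = 18 = tr ✓).

Step 4 — unit eigenvector for λ_1 ≈ 9.7321: v spans the null space of (Sigma - λ_1 I), whose rows are
  r_1 = (-0.7321, -2, -1),  r_2 = (-2, -6.7321, -1),  r_3 = (-1, -1, -3.7321).
  v is orthogonal to every row, so take v ∝ r_1 × r_2 = ((-2)·(-1) - (-1)·(-6.7321), (-1)·(-2) - (-0.7321)·(-1), (-0.7321)·(-6.7321) - (-2)·(-2)) ≈ (-4.7321, 1.2679, 0.9282).
  Rescale (multiply by -1 so the first nonzero entry is positive): u = (4.7321, -1.2679, -0.9282).
  ||u|| = √((4.7321)² + (-1.2679)² + (-0.9282)²) = √(24.8616) ≈ 4.9861,  v_1 = u/||u|| ≈ (0.949, -0.2543, -0.1862) (||v_1|| = 1).

λ_1 = 9.7321,  λ_2 = 6.2679,  λ_3 = 2;  v_1 ≈ (0.949, -0.2543, -0.1862)


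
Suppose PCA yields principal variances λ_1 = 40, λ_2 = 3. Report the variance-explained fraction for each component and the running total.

Step 1 — total variance = trace(Sigma) = Σ λ_i = 40 + 3 = 43.

Step 2 — fraction explained by component i = λ_i / Σ λ:
  PC1: 40/43 = 0.9302
  PC2: 3/43 = 0.0698

Step 3 — cumulative fraction after k components = (λ_1 + ... + λ_k) / Σ λ:
  k = 1: 40/43 = 0.9302
  k = 2: (40 + 3)/43 = 43/43 = 1

Summary (fraction, with percent):

explained: PC1 0.9302 (93.02%), PC2 0.0698 (6.98%);  cumulative: 0.9302, 1


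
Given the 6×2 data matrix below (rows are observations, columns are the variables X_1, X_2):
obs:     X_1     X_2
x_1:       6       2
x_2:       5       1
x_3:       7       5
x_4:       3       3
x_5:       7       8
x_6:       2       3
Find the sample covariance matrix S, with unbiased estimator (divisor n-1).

Step 1 — column means:
  mean(X_1) = (6 + 5 + 7 + 3 + 7 + 2) / 6 = 30/6 = 5
  mean(X_2) = (2 + 1 + 5 + 3 + 8 + 3) / 6 = 22/6 = 3.6667

Step 2 — sample covariance S[i,j] = (1/(n-1)) · Σ_k (x_{k,i} - mean_i) · (x_{k,j} - mean_j), with n-1 = 5.
  S[X_1,X_1] = ((1)·(1) + (0)·(0) + (2)·(2) + (-2)·(-2) + (2)·(2) + (-3)·(-3)) / 5 = 22/5 = 4.4
  S[X_1,X_2] = ((1)·(-1.6667) + (0)·(-2.6667) + (2)·(1.3333) + (-2)·(-0.6667) + (2)·(4.3333) + (-3)·(-0.6667)) / 5 = 13/5 = 2.6
  S[X_2,X_2] = ((-1.6667)·(-1.6667) + (-2.6667)·(-2.6667) + (1.3333)·(1.3333) + (-0.6667)·(-0.6667) + (4.3333)·(4.3333) + (-0.6667)·(-0.6667)) / 5 = 31.3333/5 = 6.2667

S is symmetric (S[j,i] = S[i,j]). Assembling:

S = [[4.4, 2.6],
 [2.6, 6.2667]]


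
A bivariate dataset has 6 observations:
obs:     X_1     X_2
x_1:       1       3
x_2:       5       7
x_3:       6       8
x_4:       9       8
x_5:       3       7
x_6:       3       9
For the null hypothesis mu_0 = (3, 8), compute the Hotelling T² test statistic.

Step 1 — sample mean vector:
  mean(X_1) = (1 + 5 + 6 + 9 + 3 + 3) / 6 = 27/6 = 4.5
  mean(X_2) = (3 + 7 + 8 + 8 + 7 + 9) / 6 = 42/6 = 7
  x̄ = (4.5, 7),  deviation x̄ - mu_0 = (4.5, 7) - (3, 8) = (1.5, -1).

Step 2 — sample covariance matrix, S[i,j] = (1/(n-1)) · Σ_k (x_{k,i} - mean_i) · (x_{k,j} - mean_j), divisor n-1 = 5:
  S[X_1,X_1] = ((-3.5)·(-3.5) + (0.5)·(0.5) + (1.5)·(1.5) + (4.5)·(4.5) + (-1.5)·(-1.5) + (-1.5)·(-1.5)) / 5 = 39.5/5 = 7.9
  S[X_1,X_2] = ((-3.5)·(-4) + (0.5)·(0) + (1.5)·(1) + (4.5)·(1) + (-1.5)·(0) + (-1.5)·(2)) / 5 = 17/5 = 3.4
  S[X_2,X_2] = ((-4)·(-4) + (0)·(0) + (1)·(1) + (1)·(1) + (0)·(0) + (2)·(2)) / 5 = 22/5 = 4.4
  S = [[7.9, 3.4],
 [3.4, 4.4]].

Step 3 — invert S. det(S) = 7.9·4.4 - (3.4)² = 23.2.
  S^{-1} = (1/det) · [[d, -b], [-b, a]] = [[0.1897, -0.1466],
 [-0.1466, 0.3405]].

Step 4 — quadratic form (x̄ - mu_0)^T · S^{-1} · (x̄ - mu_0):
  S^{-1} · (x̄ - mu_0) = (0.431, -0.5603),
  (x̄ - mu_0)^T · [...] = (1.5)·(0.431) + (-1)·(-0.5603) = 1.2069.

Step 5 — scale by n: T² = 6 · 1.2069 = 7.2414.

T² ≈ 7.2414


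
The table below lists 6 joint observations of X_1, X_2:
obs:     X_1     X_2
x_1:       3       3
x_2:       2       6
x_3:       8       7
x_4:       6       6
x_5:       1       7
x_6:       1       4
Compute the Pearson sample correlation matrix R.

Step 1 — column means:
  mean(X_1) = (3 + 2 + 8 + 6 + 1 + 1) / 6 = 21/6 = 3.5
  mean(X_2) = (3 + 6 + 7 + 6 + 7 + 4) / 6 = 33/6 = 5.5

Step 2 — sample variances and covariances s[i,j] = (1/(n-1)) · Σ_k (x_{k,i} - mean_i) · (x_{k,j} - mean_j), with n-1 = 5:
  s[X_1,X_1] = ((-0.5)·(-0.5) + (-1.5)·(-1.5) + (4.5)·(4.5) + (2.5)·(2.5) + (-2.5)·(-2.5) + (-2.5)·(-2.5)) / 5 = 41.5/5 = 8.3
  s[X_1,X_2] = ((-0.5)·(-2.5) + (-1.5)·(0.5) + (4.5)·(1.5) + (2.5)·(0.5) + (-2.5)·(1.5) + (-2.5)·(-1.5)) / 5 = 8.5/5 = 1.7
  s[X_2,X_2] = ((-2.5)·(-2.5) + (0.5)·(0.5) + (1.5)·(1.5) + (0.5)·(0.5) + (1.5)·(1.5) + (-1.5)·(-1.5)) / 5 = 13.5/5 = 2.7
  Sample standard deviations s_i = √(s[i,i]):
  s(X_1) = √(8.3) = 2.881
  s(X_2) = √(2.7) = 1.6432

Step 3 — r_{ij} = s_{ij} / (s_i · s_j):
  r[X_1,X_1] = 1 (diagonal).
  r[X_1,X_2] = 1.7 / (2.881 · 1.6432) = 1.7 / 4.7339 = 0.3591
  r[X_2,X_2] = 1 (diagonal).

R is symmetric with unit diagonal. Assembling:

R = [[1, 0.3591],
 [0.3591, 1]]


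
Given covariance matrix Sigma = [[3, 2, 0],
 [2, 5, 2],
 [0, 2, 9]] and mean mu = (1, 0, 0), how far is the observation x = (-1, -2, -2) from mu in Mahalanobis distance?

Step 1 — centre the observation: (x - mu) = (-2, -2, -2).

Step 2 — invert Sigma (cofactor / det for 3×3, or solve directly):
  Sigma^{-1} = [[0.4713, -0.2069, 0.046],
 [-0.2069, 0.3103, -0.069],
 [0.046, -0.069, 0.1264]].

Step 3 — form the quadratic (x - mu)^T · Sigma^{-1} · (x - mu):
  Sigma^{-1} · (x - mu) = (-0.6207, -0.069, -0.2069).
  (x - mu)^T · [Sigma^{-1} · (x - mu)] = (-2)·(-0.6207) + (-2)·(-0.069) + (-2)·(-0.2069) = 1.7931.

Step 4 — take square root: d = √(1.7931) ≈ 1.3391.

d(x, mu) = √(1.7931) ≈ 1.3391


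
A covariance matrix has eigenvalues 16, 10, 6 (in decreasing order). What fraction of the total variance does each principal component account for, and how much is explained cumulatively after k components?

Step 1 — total variance = trace(Sigma) = Σ λ_i = 16 + 10 + 6 = 32.

Step 2 — fraction explained by component i = λ_i / Σ λ:
  PC1: 16/32 = 0.5
  PC2: 10/32 = 0.3125
  PC3: 6/32 = 0.1875

Step 3 — cumulative fraction after k components = (λ_1 + ... + λ_k) / Σ λ:
  k = 1: 16/32 = 0.5
  k = 2: (16 + 10)/32 = 26/32 = 0.8125
  k = 3: (16 + 10 + 6)/32 = 32/32 = 1

Summary (fraction, with percent):

explained: PC1 0.5 (50%), PC2 0.3125 (31.25%), PC3 0.1875 (18.75%);  cumulative: 0.5, 0.8125, 1


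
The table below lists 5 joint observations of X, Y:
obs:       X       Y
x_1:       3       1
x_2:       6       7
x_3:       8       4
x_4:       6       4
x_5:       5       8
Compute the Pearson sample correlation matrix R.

Step 1 — column means:
  mean(X) = (3 + 6 + 8 + 6 + 5) / 5 = 28/5 = 5.6
  mean(Y) = (1 + 7 + 4 + 4 + 8) / 5 = 24/5 = 4.8

Step 2 — sample variances and covariances s[i,j] = (1/(n-1)) · Σ_k (x_{k,i} - mean_i) · (x_{k,j} - mean_j), with n-1 = 4:
  s[X,X] = ((-2.6)·(-2.6) + (0.4)·(0.4) + (2.4)·(2.4) + (0.4)·(0.4) + (-0.6)·(-0.6)) / 4 = 13.2/4 = 3.3
  s[X,Y] = ((-2.6)·(-3.8) + (0.4)·(2.2) + (2.4)·(-0.8) + (0.4)·(-0.8) + (-0.6)·(3.2)) / 4 = 6.6/4 = 1.65
  s[Y,Y] = ((-3.8)·(-3.8) + (2.2)·(2.2) + (-0.8)·(-0.8) + (-0.8)·(-0.8) + (3.2)·(3.2)) / 4 = 30.8/4 = 7.7
  Sample standard deviations s_i = √(s[i,i]):
  s(X) = √(3.3) = 1.8166
  s(Y) = √(7.7) = 2.7749

Step 3 — r_{ij} = s_{ij} / (s_i · s_j):
  r[X,X] = 1 (diagonal).
  r[X,Y] = 1.65 / (1.8166 · 2.7749) = 1.65 / 5.0408 = 0.3273
  r[Y,Y] = 1 (diagonal).

R is symmetric with unit diagonal. Assembling:

R = [[1, 0.3273],
 [0.3273, 1]]


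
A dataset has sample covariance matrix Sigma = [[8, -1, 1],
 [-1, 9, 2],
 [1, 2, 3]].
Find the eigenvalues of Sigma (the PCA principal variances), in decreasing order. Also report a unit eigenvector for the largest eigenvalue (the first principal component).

Step 1 — characteristic polynomial p(λ) = det(λI - Sigma) = λ³ - tr·λ² + c_1·λ - det, where tr = trace, c_1 = sum of the principal 2×2 minors, det = det(Sigma):
  tr = 8 + 9 + 3 = 20,
  c_1 = (8·9 - (-1)²) + (8·3 - (1)²) + (9·3 - (2)²) = 71 + 23 + 23 = 117,
  det = 8·(9·3 - (2)²) - (-1)·((-1)·3 - (2)·(1)) + (1)·((-1)·(2) - 9·(1)) = 8·(23) - (-1)·(-5) + (1)·(-11) = 168.
  So p(λ) = λ³ - 20λ² + 117λ - 168.
Step 2 — look for an integer root (rational root theorem: any rational root is an integer divisor of 168). Testing λ = 8:
  p(8) = 512 - 1280 + 936 - 168 = 0  ✓
  Dividing out (λ - 8): p(λ) = (λ - 8)(λ² - 12λ + 21).
Step 3 — remaining eigenvalues from the quadratic λ² - 12λ + 21 = 0:
  Δ = 12² - 4·21 = 144 - 84 = 60,  λ = (12 ± √60)/2 = (12 ± 7.746)/2 ≈ 9.873 or 2.127.
  Sorted: λ_1 = 9.873,  λ_2 = 8,  λ_3 = 2.127  (check: sum = 20 = tr ✓).

Step 4 — unit eigenvector for λ_1 ≈ 9.873: v spans the null space of (Sigma - λ_1 I), whose rows are
  r_1 = (-1.873, -1, 1),  r_2 = (-1, -0.873, 2),  r_3 = (1, 2, -6.873).
  v is orthogonal to every row, so take v ∝ r_1 × r_2 = ((-1)·(2) - (1)·(-0.873), (1)·(-1) - (-1.873)·(2), (-1.873)·(-0.873) - (-1)·(-1)) ≈ (-1.127, 2.746, 0.6351).
  Rescale (multiply by -1 so the first nonzero entry is positive): u = (1.127, -2.746, -0.6351).
  ||u|| = √((1.127)² + (-2.746)² + (-0.6351)²) = √(9.2138) ≈ 3.0354,  v_1 = u/||u|| ≈ (0.3713, -0.9046, -0.2092) (||v_1|| = 1).

λ_1 = 9.873,  λ_2 = 8,  λ_3 = 2.127;  v_1 ≈ (0.3713, -0.9046, -0.2092)


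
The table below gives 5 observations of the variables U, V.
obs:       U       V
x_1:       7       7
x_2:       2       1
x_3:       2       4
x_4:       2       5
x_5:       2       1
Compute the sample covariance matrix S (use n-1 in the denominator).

Step 1 — column means:
  mean(U) = (7 + 2 + 2 + 2 + 2) / 5 = 15/5 = 3
  mean(V) = (7 + 1 + 4 + 5 + 1) / 5 = 18/5 = 3.6

Step 2 — sample covariance S[i,j] = (1/(n-1)) · Σ_k (x_{k,i} - mean_i) · (x_{k,j} - mean_j), with n-1 = 4.
  S[U,U] = ((4)·(4) + (-1)·(-1) + (-1)·(-1) + (-1)·(-1) + (-1)·(-1)) / 4 = 20/4 = 5
  S[U,V] = ((4)·(3.4) + (-1)·(-2.6) + (-1)·(0.4) + (-1)·(1.4) + (-1)·(-2.6)) / 4 = 17/4 = 4.25
  S[V,V] = ((3.4)·(3.4) + (-2.6)·(-2.6) + (0.4)·(0.4) + (1.4)·(1.4) + (-2.6)·(-2.6)) / 4 = 27.2/4 = 6.8

S is symmetric (S[j,i] = S[i,j]). Assembling:

S = [[5, 4.25],
 [4.25, 6.8]]


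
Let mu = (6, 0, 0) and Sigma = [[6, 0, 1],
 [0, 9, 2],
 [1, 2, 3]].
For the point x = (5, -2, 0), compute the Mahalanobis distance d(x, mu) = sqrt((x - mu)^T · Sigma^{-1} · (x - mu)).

Step 1 — centre the observation: (x - mu) = (-1, -2, 0).

Step 2 — invert Sigma (cofactor / det for 3×3, or solve directly):
  Sigma^{-1} = [[0.1783, 0.0155, -0.0698],
 [0.0155, 0.1318, -0.093],
 [-0.0698, -0.093, 0.4186]].

Step 3 — form the quadratic (x - mu)^T · Sigma^{-1} · (x - mu):
  Sigma^{-1} · (x - mu) = (-0.2093, -0.2791, 0.2558).
  (x - mu)^T · [Sigma^{-1} · (x - mu)] = (-1)·(-0.2093) + (-2)·(-0.2791) + (0)·(0.2558) = 0.7674.

Step 4 — take square root: d = √(0.7674) ≈ 0.876.

d(x, mu) = √(0.7674) ≈ 0.876


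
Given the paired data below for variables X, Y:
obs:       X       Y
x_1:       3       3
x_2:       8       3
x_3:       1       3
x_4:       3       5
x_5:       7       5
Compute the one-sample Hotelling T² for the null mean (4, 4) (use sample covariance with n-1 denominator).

Step 1 — sample mean vector:
  mean(X) = (3 + 8 + 1 + 3 + 7) / 5 = 22/5 = 4.4
  mean(Y) = (3 + 3 + 3 + 5 + 5) / 5 = 19/5 = 3.8
  x̄ = (4.4, 3.8),  deviation x̄ - mu_0 = (4.4, 3.8) - (4, 4) = (0.4, -0.2).

Step 2 — sample covariance matrix, S[i,j] = (1/(n-1)) · Σ_k (x_{k,i} - mean_i) · (x_{k,j} - mean_j), divisor n-1 = 4:
  S[X,X] = ((-1.4)·(-1.4) + (3.6)·(3.6) + (-3.4)·(-3.4) + (-1.4)·(-1.4) + (2.6)·(2.6)) / 4 = 35.2/4 = 8.8
  S[X,Y] = ((-1.4)·(-0.8) + (3.6)·(-0.8) + (-3.4)·(-0.8) + (-1.4)·(1.2) + (2.6)·(1.2)) / 4 = 2.4/4 = 0.6
  S[Y,Y] = ((-0.8)·(-0.8) + (-0.8)·(-0.8) + (-0.8)·(-0.8) + (1.2)·(1.2) + (1.2)·(1.2)) / 4 = 4.8/4 = 1.2
  S = [[8.8, 0.6],
 [0.6, 1.2]].

Step 3 — invert S. det(S) = 8.8·1.2 - (0.6)² = 10.2.
  S^{-1} = (1/det) · [[d, -b], [-b, a]] = [[0.1176, -0.0588],
 [-0.0588, 0.8627]].

Step 4 — quadratic form (x̄ - mu_0)^T · S^{-1} · (x̄ - mu_0):
  S^{-1} · (x̄ - mu_0) = (0.0588, -0.1961),
  (x̄ - mu_0)^T · [...] = (0.4)·(0.0588) + (-0.2)·(-0.1961) = 0.0627.

Step 5 — scale by n: T² = 5 · 0.0627 = 0.3137.

T² ≈ 0.3137


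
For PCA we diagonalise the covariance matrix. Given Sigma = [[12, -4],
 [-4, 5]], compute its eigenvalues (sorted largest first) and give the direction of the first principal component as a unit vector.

Step 1 — characteristic polynomial of 2×2 Sigma:
  det(Sigma - λI) = λ² - trace · λ + det = 0.
  trace = 12 + 5 = 17, det = 12·5 - (-4)² = 44.
Step 2 — discriminant:
  Δ = trace² - 4·det = 289 - 176 = 113.
Step 3 — eigenvalues:
  λ = (trace ± √Δ)/2 = (17 ± 10.6301)/2,
  λ_1 = 13.8151,  λ_2 = 3.1849.

Step 4 — unit eigenvector for λ_1: solve (Sigma - λ_1 I)v = 0. First row:
  (12 - 13.8151)·v_x + (-4)·v_y = 0, i.e. (-1.8151)·v_x + (-4)·v_y = 0,
  so v ∝ (b, λ_1 - a) = (-4, 1.8151); multiply by -1 so the first entry is positive: u = (4, -1.8151).
  ||u|| = √((4)² + (-1.8151)²) = √(19.2945) ≈ 4.3925,
  v_1 = u/||u|| ≈ (0.9106, -0.4132) (||v_1|| = 1).

λ_1 = 13.8151,  λ_2 = 3.1849;  v_1 ≈ (0.9106, -0.4132)


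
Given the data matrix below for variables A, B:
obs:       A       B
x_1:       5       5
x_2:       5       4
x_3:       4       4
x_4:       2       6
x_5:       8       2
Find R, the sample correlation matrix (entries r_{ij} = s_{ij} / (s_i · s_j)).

Step 1 — column means:
  mean(A) = (5 + 5 + 4 + 2 + 8) / 5 = 24/5 = 4.8
  mean(B) = (5 + 4 + 4 + 6 + 2) / 5 = 21/5 = 4.2

Step 2 — sample variances and covariances s[i,j] = (1/(n-1)) · Σ_k (x_{k,i} - mean_i) · (x_{k,j} - mean_j), with n-1 = 4:
  s[A,A] = ((0.2)·(0.2) + (0.2)·(0.2) + (-0.8)·(-0.8) + (-2.8)·(-2.8) + (3.2)·(3.2)) / 4 = 18.8/4 = 4.7
  s[A,B] = ((0.2)·(0.8) + (0.2)·(-0.2) + (-0.8)·(-0.2) + (-2.8)·(1.8) + (3.2)·(-2.2)) / 4 = -11.8/4 = -2.95
  s[B,B] = ((0.8)·(0.8) + (-0.2)·(-0.2) + (-0.2)·(-0.2) + (1.8)·(1.8) + (-2.2)·(-2.2)) / 4 = 8.8/4 = 2.2
  Sample standard deviations s_i = √(s[i,i]):
  s(A) = √(4.7) = 2.1679
  s(B) = √(2.2) = 1.4832

Step 3 — r_{ij} = s_{ij} / (s_i · s_j):
  r[A,A] = 1 (diagonal).
  r[A,B] = -2.95 / (2.1679 · 1.4832) = -2.95 / 3.2156 = -0.9174
  r[B,B] = 1 (diagonal).

R is symmetric with unit diagonal. Assembling:

R = [[1, -0.9174],
 [-0.9174, 1]]


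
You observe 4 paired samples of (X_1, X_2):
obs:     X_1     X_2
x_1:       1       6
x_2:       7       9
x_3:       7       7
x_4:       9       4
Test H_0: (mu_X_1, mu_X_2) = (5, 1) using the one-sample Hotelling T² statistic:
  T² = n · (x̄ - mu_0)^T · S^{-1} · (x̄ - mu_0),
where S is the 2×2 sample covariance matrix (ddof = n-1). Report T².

Step 1 — sample mean vector:
  mean(X_1) = (1 + 7 + 7 + 9) / 4 = 24/4 = 6
  mean(X_2) = (6 + 9 + 7 + 4) / 4 = 26/4 = 6.5
  x̄ = (6, 6.5),  deviation x̄ - mu_0 = (6, 6.5) - (5, 1) = (1, 5.5).

Step 2 — sample covariance matrix, S[i,j] = (1/(n-1)) · Σ_k (x_{k,i} - mean_i) · (x_{k,j} - mean_j), divisor n-1 = 3:
  S[X_1,X_1] = ((-5)·(-5) + (1)·(1) + (1)·(1) + (3)·(3)) / 3 = 36/3 = 12
  S[X_1,X_2] = ((-5)·(-0.5) + (1)·(2.5) + (1)·(0.5) + (3)·(-2.5)) / 3 = -2/3 = -0.6667
  S[X_2,X_2] = ((-0.5)·(-0.5) + (2.5)·(2.5) + (0.5)·(0.5) + (-2.5)·(-2.5)) / 3 = 13/3 = 4.3333
  S = [[12, -0.6667],
 [-0.6667, 4.3333]].

Step 3 — invert S. det(S) = 12·4.3333 - (-0.6667)² = 51.5556.
  S^{-1} = (1/det) · [[d, -b], [-b, a]] = [[0.0841, 0.0129],
 [0.0129, 0.2328]].

Step 4 — quadratic form (x̄ - mu_0)^T · S^{-1} · (x̄ - mu_0):
  S^{-1} · (x̄ - mu_0) = (0.1552, 1.2931),
  (x̄ - mu_0)^T · [...] = (1)·(0.1552) + (5.5)·(1.2931) = 7.2672.

Step 5 — scale by n: T² = 4 · 7.2672 = 29.069.

T² ≈ 29.069


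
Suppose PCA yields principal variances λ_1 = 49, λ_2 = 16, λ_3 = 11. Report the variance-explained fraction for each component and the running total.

Step 1 — total variance = trace(Sigma) = Σ λ_i = 49 + 16 + 11 = 76.

Step 2 — fraction explained by component i = λ_i / Σ λ:
  PC1: 49/76 = 0.6447
  PC2: 16/76 = 0.2105
  PC3: 11/76 = 0.1447

Step 3 — cumulative fraction after k components = (λ_1 + ... + λ_k) / Σ λ:
  k = 1: 49/76 = 0.6447
  k = 2: (49 + 16)/76 = 65/76 = 0.8553
  k = 3: (49 + 16 + 11)/76 = 76/76 = 1

Summary (fraction, with percent):

explained: PC1 0.6447 (64.47%), PC2 0.2105 (21.05%), PC3 0.1447 (14.47%);  cumulative: 0.6447, 0.8553, 1


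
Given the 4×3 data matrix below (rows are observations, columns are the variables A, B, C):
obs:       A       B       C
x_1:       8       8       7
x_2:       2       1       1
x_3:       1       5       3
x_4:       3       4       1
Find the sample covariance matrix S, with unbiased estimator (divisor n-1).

Step 1 — column means:
  mean(A) = (8 + 2 + 1 + 3) / 4 = 14/4 = 3.5
  mean(B) = (8 + 1 + 5 + 4) / 4 = 18/4 = 4.5
  mean(C) = (7 + 1 + 3 + 1) / 4 = 12/4 = 3

Step 2 — sample covariance S[i,j] = (1/(n-1)) · Σ_k (x_{k,i} - mean_i) · (x_{k,j} - mean_j), with n-1 = 3.
  S[A,A] = ((4.5)·(4.5) + (-1.5)·(-1.5) + (-2.5)·(-2.5) + (-0.5)·(-0.5)) / 3 = 29/3 = 9.6667
  S[A,B] = ((4.5)·(3.5) + (-1.5)·(-3.5) + (-2.5)·(0.5) + (-0.5)·(-0.5)) / 3 = 20/3 = 6.6667
  S[A,C] = ((4.5)·(4) + (-1.5)·(-2) + (-2.5)·(0) + (-0.5)·(-2)) / 3 = 22/3 = 7.3333
  S[B,B] = ((3.5)·(3.5) + (-3.5)·(-3.5) + (0.5)·(0.5) + (-0.5)·(-0.5)) / 3 = 25/3 = 8.3333
  S[B,C] = ((3.5)·(4) + (-3.5)·(-2) + (0.5)·(0) + (-0.5)·(-2)) / 3 = 22/3 = 7.3333
  S[C,C] = ((4)·(4) + (-2)·(-2) + (0)·(0) + (-2)·(-2)) / 3 = 24/3 = 8

S is symmetric (S[j,i] = S[i,j]). Assembling:

S = [[9.6667, 6.6667, 7.3333],
 [6.6667, 8.3333, 7.3333],
 [7.3333, 7.3333, 8]]


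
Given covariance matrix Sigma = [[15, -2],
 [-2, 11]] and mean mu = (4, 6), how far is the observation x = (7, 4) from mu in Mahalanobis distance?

Step 1 — centre the observation: (x - mu) = (3, -2).

Step 2 — invert Sigma. det(Sigma) = 15·11 - (-2)² = 161.
  Sigma^{-1} = (1/det) · [[d, -b], [-b, a]] = [[0.0683, 0.0124],
 [0.0124, 0.0932]].

Step 3 — form the quadratic (x - mu)^T · Sigma^{-1} · (x - mu):
  Sigma^{-1} · (x - mu) = (0.1801, -0.1491).
  (x - mu)^T · [Sigma^{-1} · (x - mu)] = (3)·(0.1801) + (-2)·(-0.1491) = 0.8385.

Step 4 — take square root: d = √(0.8385) ≈ 0.9157.

d(x, mu) = √(0.8385) ≈ 0.9157


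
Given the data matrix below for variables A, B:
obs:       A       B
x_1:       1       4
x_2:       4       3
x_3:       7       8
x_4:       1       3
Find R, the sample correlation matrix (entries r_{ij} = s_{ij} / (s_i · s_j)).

Step 1 — column means:
  mean(A) = (1 + 4 + 7 + 1) / 4 = 13/4 = 3.25
  mean(B) = (4 + 3 + 8 + 3) / 4 = 18/4 = 4.5

Step 2 — sample variances and covariances s[i,j] = (1/(n-1)) · Σ_k (x_{k,i} - mean_i) · (x_{k,j} - mean_j), with n-1 = 3:
  s[A,A] = ((-2.25)·(-2.25) + (0.75)·(0.75) + (3.75)·(3.75) + (-2.25)·(-2.25)) / 3 = 24.75/3 = 8.25
  s[A,B] = ((-2.25)·(-0.5) + (0.75)·(-1.5) + (3.75)·(3.5) + (-2.25)·(-1.5)) / 3 = 16.5/3 = 5.5
  s[B,B] = ((-0.5)·(-0.5) + (-1.5)·(-1.5) + (3.5)·(3.5) + (-1.5)·(-1.5)) / 3 = 17/3 = 5.6667
  Sample standard deviations s_i = √(s[i,i]):
  s(A) = √(8.25) = 2.8723
  s(B) = √(5.6667) = 2.3805

Step 3 — r_{ij} = s_{ij} / (s_i · s_j):
  r[A,A] = 1 (diagonal).
  r[A,B] = 5.5 / (2.8723 · 2.3805) = 5.5 / 6.8374 = 0.8044
  r[B,B] = 1 (diagonal).

R is symmetric with unit diagonal. Assembling:

R = [[1, 0.8044],
 [0.8044, 1]]


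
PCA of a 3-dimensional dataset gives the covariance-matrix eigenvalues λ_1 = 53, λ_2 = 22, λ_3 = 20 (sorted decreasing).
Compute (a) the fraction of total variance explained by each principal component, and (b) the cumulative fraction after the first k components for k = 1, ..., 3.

Step 1 — total variance = trace(Sigma) = Σ λ_i = 53 + 22 + 20 = 95.

Step 2 — fraction explained by component i = λ_i / Σ λ:
  PC1: 53/95 = 0.5579
  PC2: 22/95 = 0.2316
  PC3: 20/95 = 0.2105

Step 3 — cumulative fraction after k components = (λ_1 + ... + λ_k) / Σ λ:
  k = 1: 53/95 = 0.5579
  k = 2: (53 + 22)/95 = 75/95 = 0.7895
  k = 3: (53 + 22 + 20)/95 = 95/95 = 1

Summary (fraction, with percent):

explained: PC1 0.5579 (55.79%), PC2 0.2316 (23.16%), PC3 0.2105 (21.05%);  cumulative: 0.5579, 0.7895, 1


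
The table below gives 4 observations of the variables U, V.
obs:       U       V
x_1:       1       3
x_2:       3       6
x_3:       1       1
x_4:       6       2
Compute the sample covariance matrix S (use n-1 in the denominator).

Step 1 — column means:
  mean(U) = (1 + 3 + 1 + 6) / 4 = 11/4 = 2.75
  mean(V) = (3 + 6 + 1 + 2) / 4 = 12/4 = 3

Step 2 — sample covariance S[i,j] = (1/(n-1)) · Σ_k (x_{k,i} - mean_i) · (x_{k,j} - mean_j), with n-1 = 3.
  S[U,U] = ((-1.75)·(-1.75) + (0.25)·(0.25) + (-1.75)·(-1.75) + (3.25)·(3.25)) / 3 = 16.75/3 = 5.5833
  S[U,V] = ((-1.75)·(0) + (0.25)·(3) + (-1.75)·(-2) + (3.25)·(-1)) / 3 = 1/3 = 0.3333
  S[V,V] = ((0)·(0) + (3)·(3) + (-2)·(-2) + (-1)·(-1)) / 3 = 14/3 = 4.6667

S is symmetric (S[j,i] = S[i,j]). Assembling:

S = [[5.5833, 0.3333],
 [0.3333, 4.6667]]


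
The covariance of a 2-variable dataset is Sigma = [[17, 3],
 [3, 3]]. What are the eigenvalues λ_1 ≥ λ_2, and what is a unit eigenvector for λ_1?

Step 1 — characteristic polynomial of 2×2 Sigma:
  det(Sigma - λI) = λ² - trace · λ + det = 0.
  trace = 17 + 3 = 20, det = 17·3 - (3)² = 42.
Step 2 — discriminant:
  Δ = trace² - 4·det = 400 - 168 = 232.
Step 3 — eigenvalues:
  λ = (trace ± √Δ)/2 = (20 ± 15.2315)/2,
  λ_1 = 17.6158,  λ_2 = 2.3842.

Step 4 — unit eigenvector for λ_1: solve (Sigma - λ_1 I)v = 0. First row:
  (17 - 17.6158)·v_x + (3)·v_y = 0, i.e. (-0.6158)·v_x + (3)·v_y = 0,
  so v ∝ (b, λ_1 - a) = (3, 0.6158) = u.
  ||u|| = √((3)² + (0.6158)²) = √(9.3792) ≈ 3.0625,
  v_1 = u/||u|| ≈ (0.9796, 0.2011) (||v_1|| = 1).

λ_1 = 17.6158,  λ_2 = 2.3842;  v_1 ≈ (0.9796, 0.2011)


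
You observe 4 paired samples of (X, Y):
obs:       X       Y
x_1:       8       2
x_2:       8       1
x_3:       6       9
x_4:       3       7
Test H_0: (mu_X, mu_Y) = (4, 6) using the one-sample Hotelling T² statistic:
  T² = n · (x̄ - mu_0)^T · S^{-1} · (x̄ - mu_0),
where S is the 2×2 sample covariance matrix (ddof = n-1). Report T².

Step 1 — sample mean vector:
  mean(X) = (8 + 8 + 6 + 3) / 4 = 25/4 = 6.25
  mean(Y) = (2 + 1 + 9 + 7) / 4 = 19/4 = 4.75
  x̄ = (6.25, 4.75),  deviation x̄ - mu_0 = (6.25, 4.75) - (4, 6) = (2.25, -1.25).

Step 2 — sample covariance matrix, S[i,j] = (1/(n-1)) · Σ_k (x_{k,i} - mean_i) · (x_{k,j} - mean_j), divisor n-1 = 3:
  S[X,X] = ((1.75)·(1.75) + (1.75)·(1.75) + (-0.25)·(-0.25) + (-3.25)·(-3.25)) / 3 = 16.75/3 = 5.5833
  S[X,Y] = ((1.75)·(-2.75) + (1.75)·(-3.75) + (-0.25)·(4.25) + (-3.25)·(2.25)) / 3 = -19.75/3 = -6.5833
  S[Y,Y] = ((-2.75)·(-2.75) + (-3.75)·(-3.75) + (4.25)·(4.25) + (2.25)·(2.25)) / 3 = 44.75/3 = 14.9167
  S = [[5.5833, -6.5833],
 [-6.5833, 14.9167]].

Step 3 — invert S. det(S) = 5.5833·14.9167 - (-6.5833)² = 39.9444.
  S^{-1} = (1/det) · [[d, -b], [-b, a]] = [[0.3734, 0.1648],
 [0.1648, 0.1398]].

Step 4 — quadratic form (x̄ - mu_0)^T · S^{-1} · (x̄ - mu_0):
  S^{-1} · (x̄ - mu_0) = (0.6342, 0.1961),
  (x̄ - mu_0)^T · [...] = (2.25)·(0.6342) + (-1.25)·(0.1961) = 1.1818.

Step 5 — scale by n: T² = 4 · 1.1818 = 4.7274.

T² ≈ 4.7274


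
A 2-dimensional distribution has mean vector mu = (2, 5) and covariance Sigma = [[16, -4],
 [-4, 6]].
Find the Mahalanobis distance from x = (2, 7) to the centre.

Step 1 — centre the observation: (x - mu) = (0, 2).

Step 2 — invert Sigma. det(Sigma) = 16·6 - (-4)² = 80.
  Sigma^{-1} = (1/det) · [[d, -b], [-b, a]] = [[0.075, 0.05],
 [0.05, 0.2]].

Step 3 — form the quadratic (x - mu)^T · Sigma^{-1} · (x - mu):
  Sigma^{-1} · (x - mu) = (0.1, 0.4).
  (x - mu)^T · [Sigma^{-1} · (x - mu)] = (0)·(0.1) + (2)·(0.4) = 0.8.

Step 4 — take square root: d = √(0.8) ≈ 0.8944.

d(x, mu) = √(0.8) ≈ 0.8944


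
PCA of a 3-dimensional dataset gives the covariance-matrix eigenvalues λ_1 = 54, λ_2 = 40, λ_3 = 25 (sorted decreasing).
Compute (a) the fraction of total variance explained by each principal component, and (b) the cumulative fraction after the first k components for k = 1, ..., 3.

Step 1 — total variance = trace(Sigma) = Σ λ_i = 54 + 40 + 25 = 119.

Step 2 — fraction explained by component i = λ_i / Σ λ:
  PC1: 54/119 = 0.4538
  PC2: 40/119 = 0.3361
  PC3: 25/119 = 0.2101

Step 3 — cumulative fraction after k components = (λ_1 + ... + λ_k) / Σ λ:
  k = 1: 54/119 = 0.4538
  k = 2: (54 + 40)/119 = 94/119 = 0.7899
  k = 3: (54 + 40 + 25)/119 = 119/119 = 1

Summary (fraction, with percent):

explained: PC1 0.4538 (45.38%), PC2 0.3361 (33.61%), PC3 0.2101 (21.01%);  cumulative: 0.4538, 0.7899, 1


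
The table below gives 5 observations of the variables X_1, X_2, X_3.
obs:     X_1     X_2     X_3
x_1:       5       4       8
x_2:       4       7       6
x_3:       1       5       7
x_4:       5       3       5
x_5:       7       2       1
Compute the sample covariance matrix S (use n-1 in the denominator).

Step 1 — column means:
  mean(X_1) = (5 + 4 + 1 + 5 + 7) / 5 = 22/5 = 4.4
  mean(X_2) = (4 + 7 + 5 + 3 + 2) / 5 = 21/5 = 4.2
  mean(X_3) = (8 + 6 + 7 + 5 + 1) / 5 = 27/5 = 5.4

Step 2 — sample covariance S[i,j] = (1/(n-1)) · Σ_k (x_{k,i} - mean_i) · (x_{k,j} - mean_j), with n-1 = 4.
  S[X_1,X_1] = ((0.6)·(0.6) + (-0.4)·(-0.4) + (-3.4)·(-3.4) + (0.6)·(0.6) + (2.6)·(2.6)) / 4 = 19.2/4 = 4.8
  S[X_1,X_2] = ((0.6)·(-0.2) + (-0.4)·(2.8) + (-3.4)·(0.8) + (0.6)·(-1.2) + (2.6)·(-2.2)) / 4 = -10.4/4 = -2.6
  S[X_1,X_3] = ((0.6)·(2.6) + (-0.4)·(0.6) + (-3.4)·(1.6) + (0.6)·(-0.4) + (2.6)·(-4.4)) / 4 = -15.8/4 = -3.95
  S[X_2,X_2] = ((-0.2)·(-0.2) + (2.8)·(2.8) + (0.8)·(0.8) + (-1.2)·(-1.2) + (-2.2)·(-2.2)) / 4 = 14.8/4 = 3.7
  S[X_2,X_3] = ((-0.2)·(2.6) + (2.8)·(0.6) + (0.8)·(1.6) + (-1.2)·(-0.4) + (-2.2)·(-4.4)) / 4 = 12.6/4 = 3.15
  S[X_3,X_3] = ((2.6)·(2.6) + (0.6)·(0.6) + (1.6)·(1.6) + (-0.4)·(-0.4) + (-4.4)·(-4.4)) / 4 = 29.2/4 = 7.3

S is symmetric (S[j,i] = S[i,j]). Assembling:

S = [[4.8, -2.6, -3.95],
 [-2.6, 3.7, 3.15],
 [-3.95, 3.15, 7.3]]


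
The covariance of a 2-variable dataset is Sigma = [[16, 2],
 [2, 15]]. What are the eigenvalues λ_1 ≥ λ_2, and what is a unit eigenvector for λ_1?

Step 1 — characteristic polynomial of 2×2 Sigma:
  det(Sigma - λI) = λ² - trace · λ + det = 0.
  trace = 16 + 15 = 31, det = 16·15 - (2)² = 236.
Step 2 — discriminant:
  Δ = trace² - 4·det = 961 - 944 = 17.
Step 3 — eigenvalues:
  λ = (trace ± √Δ)/2 = (31 ± 4.1231)/2,
  λ_1 = 17.5616,  λ_2 = 13.4384.

Step 4 — unit eigenvector for λ_1: solve (Sigma - λ_1 I)v = 0. First row:
  (16 - 17.5616)·v_x + (2)·v_y = 0, i.e. (-1.5616)·v_x + (2)·v_y = 0,
  so v ∝ (b, λ_1 - a) = (2, 1.5616) = u.
  ||u|| = √((2)² + (1.5616)²) = √(6.4384) ≈ 2.5374,
  v_1 = u/||u|| ≈ (0.7882, 0.6154) (||v_1|| = 1).

λ_1 = 17.5616,  λ_2 = 13.4384;  v_1 ≈ (0.7882, 0.6154)


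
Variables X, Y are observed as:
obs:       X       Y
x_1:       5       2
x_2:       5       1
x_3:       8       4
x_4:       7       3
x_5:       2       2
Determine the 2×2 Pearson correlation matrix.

Step 1 — column means:
  mean(X) = (5 + 5 + 8 + 7 + 2) / 5 = 27/5 = 5.4
  mean(Y) = (2 + 1 + 4 + 3 + 2) / 5 = 12/5 = 2.4

Step 2 — sample variances and covariances s[i,j] = (1/(n-1)) · Σ_k (x_{k,i} - mean_i) · (x_{k,j} - mean_j), with n-1 = 4:
  s[X,X] = ((-0.4)·(-0.4) + (-0.4)·(-0.4) + (2.6)·(2.6) + (1.6)·(1.6) + (-3.4)·(-3.4)) / 4 = 21.2/4 = 5.3
  s[X,Y] = ((-0.4)·(-0.4) + (-0.4)·(-1.4) + (2.6)·(1.6) + (1.6)·(0.6) + (-3.4)·(-0.4)) / 4 = 7.2/4 = 1.8
  s[Y,Y] = ((-0.4)·(-0.4) + (-1.4)·(-1.4) + (1.6)·(1.6) + (0.6)·(0.6) + (-0.4)·(-0.4)) / 4 = 5.2/4 = 1.3
  Sample standard deviations s_i = √(s[i,i]):
  s(X) = √(5.3) = 2.3022
  s(Y) = √(1.3) = 1.1402

Step 3 — r_{ij} = s_{ij} / (s_i · s_j):
  r[X,X] = 1 (diagonal).
  r[X,Y] = 1.8 / (2.3022 · 1.1402) = 1.8 / 2.6249 = 0.6857
  r[Y,Y] = 1 (diagonal).

R is symmetric with unit diagonal. Assembling:

R = [[1, 0.6857],
 [0.6857, 1]]


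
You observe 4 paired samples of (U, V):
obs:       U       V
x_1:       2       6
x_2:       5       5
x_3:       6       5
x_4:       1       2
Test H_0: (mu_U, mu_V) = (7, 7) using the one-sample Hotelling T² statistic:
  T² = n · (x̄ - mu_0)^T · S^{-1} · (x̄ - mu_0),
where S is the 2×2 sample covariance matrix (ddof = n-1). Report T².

Step 1 — sample mean vector:
  mean(U) = (2 + 5 + 6 + 1) / 4 = 14/4 = 3.5
  mean(V) = (6 + 5 + 5 + 2) / 4 = 18/4 = 4.5
  x̄ = (3.5, 4.5),  deviation x̄ - mu_0 = (3.5, 4.5) - (7, 7) = (-3.5, -2.5).

Step 2 — sample covariance matrix, S[i,j] = (1/(n-1)) · Σ_k (x_{k,i} - mean_i) · (x_{k,j} - mean_j), divisor n-1 = 3:
  S[U,U] = ((-1.5)·(-1.5) + (1.5)·(1.5) + (2.5)·(2.5) + (-2.5)·(-2.5)) / 3 = 17/3 = 5.6667
  S[U,V] = ((-1.5)·(1.5) + (1.5)·(0.5) + (2.5)·(0.5) + (-2.5)·(-2.5)) / 3 = 6/3 = 2
  S[V,V] = ((1.5)·(1.5) + (0.5)·(0.5) + (0.5)·(0.5) + (-2.5)·(-2.5)) / 3 = 9/3 = 3
  S = [[5.6667, 2],
 [2, 3]].

Step 3 — invert S. det(S) = 5.6667·3 - (2)² = 13.
  S^{-1} = (1/det) · [[d, -b], [-b, a]] = [[0.2308, -0.1538],
 [-0.1538, 0.4359]].

Step 4 — quadratic form (x̄ - mu_0)^T · S^{-1} · (x̄ - mu_0):
  S^{-1} · (x̄ - mu_0) = (-0.4231, -0.5513),
  (x̄ - mu_0)^T · [...] = (-3.5)·(-0.4231) + (-2.5)·(-0.5513) = 2.859.

Step 5 — scale by n: T² = 4 · 2.859 = 11.4359.

T² ≈ 11.4359


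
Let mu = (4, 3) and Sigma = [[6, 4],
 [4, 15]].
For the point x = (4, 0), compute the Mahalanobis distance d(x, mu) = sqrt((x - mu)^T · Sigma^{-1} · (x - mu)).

Step 1 — centre the observation: (x - mu) = (0, -3).

Step 2 — invert Sigma. det(Sigma) = 6·15 - (4)² = 74.
  Sigma^{-1} = (1/det) · [[d, -b], [-b, a]] = [[0.2027, -0.0541],
 [-0.0541, 0.0811]].

Step 3 — form the quadratic (x - mu)^T · Sigma^{-1} · (x - mu):
  Sigma^{-1} · (x - mu) = (0.1622, -0.2432).
  (x - mu)^T · [Sigma^{-1} · (x - mu)] = (0)·(0.1622) + (-3)·(-0.2432) = 0.7297.

Step 4 — take square root: d = √(0.7297) ≈ 0.8542.

d(x, mu) = √(0.7297) ≈ 0.8542


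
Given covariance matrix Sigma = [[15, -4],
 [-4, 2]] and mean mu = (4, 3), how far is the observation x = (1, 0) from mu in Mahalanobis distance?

Step 1 — centre the observation: (x - mu) = (-3, -3).

Step 2 — invert Sigma. det(Sigma) = 15·2 - (-4)² = 14.
  Sigma^{-1} = (1/det) · [[d, -b], [-b, a]] = [[0.1429, 0.2857],
 [0.2857, 1.0714]].

Step 3 — form the quadratic (x - mu)^T · Sigma^{-1} · (x - mu):
  Sigma^{-1} · (x - mu) = (-1.2857, -4.0714).
  (x - mu)^T · [Sigma^{-1} · (x - mu)] = (-3)·(-1.2857) + (-3)·(-4.0714) = 16.0714.

Step 4 — take square root: d = √(16.0714) ≈ 4.0089.

d(x, mu) = √(16.0714) ≈ 4.0089


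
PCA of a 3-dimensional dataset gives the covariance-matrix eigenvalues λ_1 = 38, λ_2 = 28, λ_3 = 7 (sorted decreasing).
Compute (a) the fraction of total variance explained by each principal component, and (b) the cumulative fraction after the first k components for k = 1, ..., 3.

Step 1 — total variance = trace(Sigma) = Σ λ_i = 38 + 28 + 7 = 73.

Step 2 — fraction explained by component i = λ_i / Σ λ:
  PC1: 38/73 = 0.5205
  PC2: 28/73 = 0.3836
  PC3: 7/73 = 0.0959

Step 3 — cumulative fraction after k components = (λ_1 + ... + λ_k) / Σ λ:
  k = 1: 38/73 = 0.5205
  k = 2: (38 + 28)/73 = 66/73 = 0.9041
  k = 3: (38 + 28 + 7)/73 = 73/73 = 1

Summary (fraction, with percent):

explained: PC1 0.5205 (52.05%), PC2 0.3836 (38.36%), PC3 0.0959 (9.59%);  cumulative: 0.5205, 0.9041, 1
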